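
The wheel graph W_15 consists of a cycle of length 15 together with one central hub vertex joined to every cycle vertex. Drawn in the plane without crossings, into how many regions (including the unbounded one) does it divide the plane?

16

W_15 has V = 15 + 1 = 16 vertices and E = 2·15 = 30 edges.
By Euler's formula F = 2 − V + E = 2 − 16 + 30 = 16.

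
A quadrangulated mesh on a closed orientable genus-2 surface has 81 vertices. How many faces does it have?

83

χ = 2 − 2·2 = -2, and every face is a square so 4F = 2E.
V − E + F = -2 with E = 4F/2 gives 81 − (4/2 − 1)·F = -2, so F = 83 and E = 166.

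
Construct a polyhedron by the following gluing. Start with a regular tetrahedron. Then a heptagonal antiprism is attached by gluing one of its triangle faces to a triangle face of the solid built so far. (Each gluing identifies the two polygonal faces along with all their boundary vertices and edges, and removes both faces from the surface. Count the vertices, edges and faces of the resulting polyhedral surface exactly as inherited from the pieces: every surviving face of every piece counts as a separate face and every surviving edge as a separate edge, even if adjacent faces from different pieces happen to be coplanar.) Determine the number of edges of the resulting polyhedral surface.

A regular tetrahedron: V=4, E=6, F=4.
Attach a heptagonal antiprism (V=14, E=28, F=16) along a 3-gon: merge 3 vertices and 3 edges, delete both glued faces → V=15, E=31, F=18.
Check: V − E + F = 15 − 31 + 18 = 2.

31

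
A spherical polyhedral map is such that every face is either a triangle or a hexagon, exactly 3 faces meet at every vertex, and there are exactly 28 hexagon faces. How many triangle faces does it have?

Let x be the number of triangles; then F = 28 + x.
Edge–face incidences: 2E = 6·28 + 3·x = 168 + 3x.
Every vertex has degree 3, so 3V = 2E.
Euler: V − E + F = 2 ⇒ (2E)/3 − E + (28 + x) = 2.
Multiply by 6: 2·(2E) − 3·(2E) + 6·(28 + x) = 12, i.e. 168 + 6x − (168 + 3x) = 12.
Collecting terms: 3x = 12, so x = 4.
Then 2E = 168 + 3·4 = 180, so E = 90, V = 2E/3 = 60, F = 28 + 4 = 32.

4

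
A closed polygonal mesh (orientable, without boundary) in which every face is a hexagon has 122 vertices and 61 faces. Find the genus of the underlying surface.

1

Every face is a hexagon, so 2E = 6·61 = 366, giving E = 183.
χ = V − E + F = 122 − 183 + 61 = 0.
For a closed orientable surface χ = 2 − 2g, so g = (2 − (0))/2 = 1.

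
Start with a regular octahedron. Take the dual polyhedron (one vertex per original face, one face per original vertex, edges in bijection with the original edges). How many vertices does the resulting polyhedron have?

8

The base solid has V = 6, E = 12, F = 8.
The dual swaps V and F and preserves E: V′ = F = 8, E′ = E = 12, F′ = V = 6.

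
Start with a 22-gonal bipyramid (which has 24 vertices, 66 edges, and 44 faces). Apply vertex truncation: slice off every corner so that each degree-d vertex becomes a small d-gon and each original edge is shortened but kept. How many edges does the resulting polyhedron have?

Truncation replaces each original edge-end by a new vertex, so V′ = 2E = 132.
Each original edge survives, and each old vertex of degree d contributes d new edges; summing degrees gives Σd = 2E, so E′ = E + 2E = 3E = 198.
Each original face survives and each original vertex becomes one new face: F′ = F + V = 68.

198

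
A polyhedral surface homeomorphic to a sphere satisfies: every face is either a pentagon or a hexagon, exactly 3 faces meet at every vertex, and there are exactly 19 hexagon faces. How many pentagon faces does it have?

Let x be the number of pentagons; then F = 19 + x.
Edge–face incidences: 2E = 6·19 + 5·x = 114 + 5x.
Every vertex has degree 3, so 3V = 2E.
Euler: V − E + F = 2 ⇒ (2E)/3 − E + (19 + x) = 2.
Multiply by 6: 2·(2E) − 3·(2E) + 6·(19 + x) = 12, i.e. 114 + 6x − (114 + 5x) = 12.
Collecting terms: x = 12.
Then 2E = 114 + 5·12 = 174, so E = 87, V = 2E/3 = 58, F = 19 + 12 = 31.

12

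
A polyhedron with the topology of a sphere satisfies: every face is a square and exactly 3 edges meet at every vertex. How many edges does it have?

12

Each face has 4 edges and each edge borders two faces, so 2E = 4F.
Each vertex has degree 3, so 3V = 2E and hence V = 4F/3.
Euler: V − E + F = 2 ⇒ (4F/3) − (4F/2) + F = 2.
Multiply by 6: (8 − 12 + 6)F = 12, i.e. 2F = 12.
So F = 6, E = 4·6/2 = 12, V = 4·6/3 = 8.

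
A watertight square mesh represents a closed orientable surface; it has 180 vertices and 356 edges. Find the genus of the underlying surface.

0

Every face is a square and each edge borders two faces, so 4F = 2·356, giving F = 178.
χ = V − E + F = 180 − 356 + 178 = 2.
For a closed orientable surface χ = 2 − 2g, so g = (2 − (2))/2 = 0.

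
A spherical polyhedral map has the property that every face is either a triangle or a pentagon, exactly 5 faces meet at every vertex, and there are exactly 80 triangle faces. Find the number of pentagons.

12

Let x be the number of pentagons; then F = 80 + x.
Edge–face incidences: 2E = 3·80 + 5·x = 240 + 5x.
Every vertex has degree 5, so 5V = 2E.
Euler: V − E + F = 2 ⇒ (2E)/5 − E + (80 + x) = 2.
Multiply by 10: 2·(2E) − 5·(2E) + 10·(80 + x) = 20, i.e. 800 + 10x − 3·(240 + 5x) = 20.
Collecting terms: −5x + 80 = 20, so −5x = −60, so x = 12.
Then 2E = 240 + 5·12 = 300, so E = 150, V = 2E/5 = 60, F = 80 + 12 = 92.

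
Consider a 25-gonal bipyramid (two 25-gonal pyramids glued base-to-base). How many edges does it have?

75

A bipyramid over an n-gon has 2n triangular faces and n + 2 vertices: V = 25 + 2 = 27, E = 3·25 = 75, F = 2·25 = 50.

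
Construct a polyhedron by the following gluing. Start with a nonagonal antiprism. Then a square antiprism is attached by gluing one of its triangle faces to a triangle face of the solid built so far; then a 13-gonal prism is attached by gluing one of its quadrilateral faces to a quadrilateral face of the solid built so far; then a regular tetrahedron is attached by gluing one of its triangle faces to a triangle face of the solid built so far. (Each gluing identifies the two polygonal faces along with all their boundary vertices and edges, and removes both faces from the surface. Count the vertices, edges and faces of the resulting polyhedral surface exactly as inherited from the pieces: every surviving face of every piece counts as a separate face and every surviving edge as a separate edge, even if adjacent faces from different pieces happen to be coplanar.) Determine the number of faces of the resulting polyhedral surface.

43

A nonagonal antiprism: V=18, E=36, F=20.
Attach a square antiprism (V=8, E=16, F=10) along a 3-gon: merge 3 vertices and 3 edges, delete both glued faces → V=23, E=49, F=28.
Attach a 13-gonal prism (V=26, E=39, F=15) along a 4-gon: merge 4 vertices and 4 edges, delete both glued faces → V=45, E=84, F=41.
Attach a regular tetrahedron (V=4, E=6, F=4) along a 3-gon: merge 3 vertices and 3 edges, delete both glued faces → V=46, E=87, F=43.
Check: V − E + F = 46 − 87 + 43 = 2.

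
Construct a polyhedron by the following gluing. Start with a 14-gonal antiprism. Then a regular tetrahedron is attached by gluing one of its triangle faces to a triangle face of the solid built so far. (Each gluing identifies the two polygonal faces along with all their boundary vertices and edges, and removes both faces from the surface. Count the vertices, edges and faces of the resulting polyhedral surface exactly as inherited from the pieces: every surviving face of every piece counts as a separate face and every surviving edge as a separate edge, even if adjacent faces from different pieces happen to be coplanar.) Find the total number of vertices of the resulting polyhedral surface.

A 14-gonal antiprism: V=28, E=56, F=30.
Attach a regular tetrahedron (V=4, E=6, F=4) along a 3-gon: merge 3 vertices and 3 edges, delete both glued faces → V=29, E=59, F=32.
Check: V − E + F = 29 − 59 + 32 = 2.

29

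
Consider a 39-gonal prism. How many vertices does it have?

A prism on an n-gon has two n-gon bases and n rectangular sides: V = 2·39 = 78, E = 3·39 = 117, F = 39 + 2 = 41.

78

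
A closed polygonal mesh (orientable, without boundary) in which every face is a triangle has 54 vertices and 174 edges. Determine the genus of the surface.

3

Every face is a triangle and each edge borders two faces, so 3F = 2·174, giving F = 116.
χ = V − E + F = 54 − 174 + 116 = -4.
For a closed orientable surface χ = 2 − 2g, so g = (2 − (-4))/2 = 3.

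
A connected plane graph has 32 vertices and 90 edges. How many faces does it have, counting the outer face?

Euler's formula for a connected plane graph: V − E + F = 2, so F = 2 − 32 + 90 = 60.

60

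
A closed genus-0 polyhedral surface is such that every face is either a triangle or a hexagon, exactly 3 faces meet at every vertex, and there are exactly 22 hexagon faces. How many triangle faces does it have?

Let x be the number of triangles; then F = 22 + x.
Edge–face incidences: 2E = 6·22 + 3·x = 132 + 3x.
Every vertex has degree 3, so 3V = 2E.
Euler: V − E + F = 2 ⇒ (2E)/3 − E + (22 + x) = 2.
Multiply by 6: 2·(2E) − 3·(2E) + 6·(22 + x) = 12, i.e. 132 + 6x − (132 + 3x) = 12.
Collecting terms: 3x = 12, so x = 4.
Then 2E = 132 + 3·4 = 144, so E = 72, V = 2E/3 = 48, F = 22 + 4 = 26.

4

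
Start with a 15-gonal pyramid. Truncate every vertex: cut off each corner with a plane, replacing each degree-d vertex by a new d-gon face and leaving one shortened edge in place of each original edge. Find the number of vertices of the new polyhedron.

60

The base solid has V = 16, E = 30, F = 16.
Truncation replaces each original edge-end by a new vertex, so V′ = 2E = 60.
Each original edge survives, and each old vertex of degree d contributes d new edges; summing degrees gives Σd = 2E, so E′ = E + 2E = 3E = 90.
Each original face survives and each original vertex becomes one new face: F′ = F + V = 32.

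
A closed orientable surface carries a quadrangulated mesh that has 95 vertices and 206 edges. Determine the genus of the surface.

5

Every face is a square and each edge borders two faces, so 4F = 2·206, giving F = 103.
χ = V − E + F = 95 − 206 + 103 = -8.
For a closed orientable surface χ = 2 − 2g, so g = (2 − (-8))/2 = 5.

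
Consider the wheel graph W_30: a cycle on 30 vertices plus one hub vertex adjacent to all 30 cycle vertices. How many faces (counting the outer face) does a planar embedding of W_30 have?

W_30 has V = 30 + 1 = 31 vertices and E = 2·30 = 60 edges.
By Euler's formula F = 2 − V + E = 2 − 31 + 60 = 31.

31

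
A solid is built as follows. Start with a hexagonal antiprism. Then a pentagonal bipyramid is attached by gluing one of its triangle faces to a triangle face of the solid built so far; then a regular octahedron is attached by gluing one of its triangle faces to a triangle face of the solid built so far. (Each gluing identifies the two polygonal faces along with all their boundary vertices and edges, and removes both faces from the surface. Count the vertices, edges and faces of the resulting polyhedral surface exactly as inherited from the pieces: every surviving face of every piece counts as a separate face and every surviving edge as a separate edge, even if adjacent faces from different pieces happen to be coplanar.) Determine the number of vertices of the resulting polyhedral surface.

19

A hexagonal antiprism: V=12, E=24, F=14.
Attach a pentagonal bipyramid (V=7, E=15, F=10) along a 3-gon: merge 3 vertices and 3 edges, delete both glued faces → V=16, E=36, F=22.
Attach a regular octahedron (V=6, E=12, F=8) along a 3-gon: merge 3 vertices and 3 edges, delete both glued faces → V=19, E=45, F=28.
Check: V − E + F = 19 − 45 + 28 = 2.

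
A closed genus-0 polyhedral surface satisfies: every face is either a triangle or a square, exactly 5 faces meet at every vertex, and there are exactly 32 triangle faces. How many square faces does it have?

Let x be the number of squares; then F = 32 + x.
Edge–face incidences: 2E = 3·32 + 4·x = 96 + 4x.
Every vertex has degree 5, so 5V = 2E.
Euler: V − E + F = 2 ⇒ (2E)/5 − E + (32 + x) = 2.
Multiply by 10: 2·(2E) − 5·(2E) + 10·(32 + x) = 20, i.e. 320 + 10x − 3·(96 + 4x) = 20.
Collecting terms: −2x + 32 = 20, so −2x = −12, so x = 6.
Then 2E = 96 + 4·6 = 120, so E = 60, V = 2E/5 = 24, F = 32 + 6 = 38.

6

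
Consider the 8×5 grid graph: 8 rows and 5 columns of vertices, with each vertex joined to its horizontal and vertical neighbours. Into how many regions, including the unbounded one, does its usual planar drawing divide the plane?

29

The grid has V = 8·5 = 40 vertices and E = 8·4 + 5·7 = 67 edges.
F = 2 − V + E = 2 − 40 + 67 = 29.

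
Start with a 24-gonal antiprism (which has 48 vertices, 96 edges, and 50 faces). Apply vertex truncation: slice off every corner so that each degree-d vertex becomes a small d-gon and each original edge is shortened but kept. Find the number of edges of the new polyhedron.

Truncation replaces each original edge-end by a new vertex, so V′ = 2E = 192.
Each original edge survives, and each old vertex of degree d contributes d new edges; summing degrees gives Σd = 2E, so E′ = E + 2E = 3E = 288.
Each original face survives and each original vertex becomes one new face: F′ = F + V = 98.

288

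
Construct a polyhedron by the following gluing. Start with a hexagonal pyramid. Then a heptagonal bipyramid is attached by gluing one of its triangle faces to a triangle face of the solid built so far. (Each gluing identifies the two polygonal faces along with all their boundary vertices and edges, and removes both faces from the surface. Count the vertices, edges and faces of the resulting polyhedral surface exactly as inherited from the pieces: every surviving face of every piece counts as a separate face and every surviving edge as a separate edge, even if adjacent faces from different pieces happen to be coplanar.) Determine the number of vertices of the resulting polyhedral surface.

13

A hexagonal pyramid: V=7, E=12, F=7.
Attach a heptagonal bipyramid (V=9, E=21, F=14) along a 3-gon: merge 3 vertices and 3 edges, delete both glued faces → V=13, E=30, F=19.
Check: V − E + F = 13 − 30 + 19 = 2.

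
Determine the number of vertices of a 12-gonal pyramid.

A pyramid on an n-gon base has one n-gon and n triangles: V = 12 + 1 = 13, E = 2·12 = 24, F = 12 + 1 = 13.
Check: V − E + F = 13 − 24 + 13 = 2.

13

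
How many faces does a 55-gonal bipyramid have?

110

A bipyramid over an n-gon has 2n triangular faces and n + 2 vertices: V = 55 + 2 = 57, E = 3·55 = 165, F = 2·55 = 110.
Check: V − E + F = 57 − 165 + 110 = 2.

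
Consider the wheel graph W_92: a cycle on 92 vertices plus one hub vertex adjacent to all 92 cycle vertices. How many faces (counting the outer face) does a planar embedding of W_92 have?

93

W_92 has V = 92 + 1 = 93 vertices and E = 2·92 = 184 edges.
By Euler's formula F = 2 − V + E = 2 − 93 + 184 = 93.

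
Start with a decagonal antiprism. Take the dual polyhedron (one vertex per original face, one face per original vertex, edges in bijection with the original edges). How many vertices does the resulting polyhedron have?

22

The base solid has V = 20, E = 40, F = 22.
The dual swaps V and F and preserves E: V′ = F = 22, E′ = E = 40, F′ = V = 20.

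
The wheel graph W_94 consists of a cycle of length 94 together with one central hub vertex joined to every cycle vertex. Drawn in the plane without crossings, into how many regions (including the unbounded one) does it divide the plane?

W_94 has V = 94 + 1 = 95 vertices and E = 2·94 = 188 edges.
By Euler's formula F = 2 − V + E = 2 − 95 + 188 = 95.

95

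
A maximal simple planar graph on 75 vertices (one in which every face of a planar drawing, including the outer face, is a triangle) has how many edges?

In a plane triangulation 3F = 2E and V − E + F = 2, so E = 3V − 6 = 3·75 − 6 = 219.

219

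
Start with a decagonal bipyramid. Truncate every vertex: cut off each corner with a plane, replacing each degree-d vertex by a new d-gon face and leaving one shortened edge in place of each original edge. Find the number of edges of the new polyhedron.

90

The base solid has V = 12, E = 30, F = 20.
Truncation replaces each original edge-end by a new vertex, so V′ = 2E = 60.
Each original edge survives, and each old vertex of degree d contributes d new edges; summing degrees gives Σd = 2E, so E′ = E + 2E = 3E = 90.
Each original face survives and each original vertex becomes one new face: F′ = F + V = 32.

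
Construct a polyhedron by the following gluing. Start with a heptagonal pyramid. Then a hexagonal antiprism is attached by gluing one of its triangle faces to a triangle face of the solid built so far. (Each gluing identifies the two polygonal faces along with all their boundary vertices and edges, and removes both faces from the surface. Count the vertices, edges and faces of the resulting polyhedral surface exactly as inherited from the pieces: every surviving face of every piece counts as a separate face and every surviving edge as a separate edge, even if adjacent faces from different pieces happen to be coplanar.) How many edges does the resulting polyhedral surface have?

35

A heptagonal pyramid: V=8, E=14, F=8.
Attach a hexagonal antiprism (V=12, E=24, F=14) along a 3-gon: merge 3 vertices and 3 edges, delete both glued faces → V=17, E=35, F=20.
Check: V − E + F = 17 − 35 + 20 = 2.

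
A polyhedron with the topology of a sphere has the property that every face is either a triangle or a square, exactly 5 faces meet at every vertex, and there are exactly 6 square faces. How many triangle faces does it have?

Let x be the number of triangles; then F = 6 + x.
Edge–face incidences: 2E = 4·6 + 3·x = 24 + 3x.
Every vertex has degree 5, so 5V = 2E.
Euler: V − E + F = 2 ⇒ (2E)/5 − E + (6 + x) = 2.
Multiply by 10: 2·(2E) − 5·(2E) + 10·(6 + x) = 20, i.e. 60 + 10x − 3·(24 + 3x) = 20.
Collecting terms: x − 12 = 20, so x = 32.
Then 2E = 24 + 3·32 = 120, so E = 60, V = 2E/5 = 24, F = 6 + 32 = 38.

32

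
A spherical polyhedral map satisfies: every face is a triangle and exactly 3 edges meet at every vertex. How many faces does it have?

4

Each face has 3 edges and each edge borders two faces, so 2E = 3F.
Each vertex has degree 3, so 3V = 2E and hence V = 3F/3.
Euler: V − E + F = 2 ⇒ (3F/3) − (3F/2) + F = 2.
Multiply by 6: (6 − 9 + 6)F = 12, i.e. 3F = 12.
So F = 4, E = 3·4/2 = 6, V = 3·4/3 = 4.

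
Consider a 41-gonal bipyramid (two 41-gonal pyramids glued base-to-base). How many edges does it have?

A bipyramid over an n-gon has 2n triangular faces and n + 2 vertices: V = 41 + 2 = 43, E = 3·41 = 123, F = 2·41 = 82.
Check: V − E + F = 43 − 123 + 82 = 2.

123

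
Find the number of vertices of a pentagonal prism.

A prism on an n-gon has two n-gon bases and n rectangular sides: V = 2·5 = 10, E = 3·5 = 15, F = 5 + 2 = 7.

10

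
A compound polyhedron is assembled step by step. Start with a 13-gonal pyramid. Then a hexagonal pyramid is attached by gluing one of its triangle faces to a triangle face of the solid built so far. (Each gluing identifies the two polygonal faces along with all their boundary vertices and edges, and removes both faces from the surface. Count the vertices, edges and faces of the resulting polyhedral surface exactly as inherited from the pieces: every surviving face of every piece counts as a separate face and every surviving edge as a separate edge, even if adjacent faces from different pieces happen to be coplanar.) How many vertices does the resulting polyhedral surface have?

18

A 13-gonal pyramid: V=14, E=26, F=14.
Attach a hexagonal pyramid (V=7, E=12, F=7) along a 3-gon: merge 3 vertices and 3 edges, delete both glued faces → V=18, E=35, F=19.
Check: V − E + F = 18 − 35 + 19 = 2.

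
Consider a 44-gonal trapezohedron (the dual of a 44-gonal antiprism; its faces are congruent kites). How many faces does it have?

88

The n-trapezohedron (dual of the n-antiprism) has V = 2·44 + 2 = 90, E = 4·44 = 176, F = 2·44 = 88.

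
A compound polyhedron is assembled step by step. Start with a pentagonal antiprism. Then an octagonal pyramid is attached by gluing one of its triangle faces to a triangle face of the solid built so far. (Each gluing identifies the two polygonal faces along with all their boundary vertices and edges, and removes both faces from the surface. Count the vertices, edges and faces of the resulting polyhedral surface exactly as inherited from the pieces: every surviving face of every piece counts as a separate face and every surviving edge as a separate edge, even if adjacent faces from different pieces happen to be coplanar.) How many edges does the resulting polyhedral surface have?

A pentagonal antiprism: V=10, E=20, F=12.
Attach an octagonal pyramid (V=9, E=16, F=9) along a 3-gon: merge 3 vertices and 3 edges, delete both glued faces → V=16, E=33, F=19.
Check: V − E + F = 16 − 33 + 19 = 2.

33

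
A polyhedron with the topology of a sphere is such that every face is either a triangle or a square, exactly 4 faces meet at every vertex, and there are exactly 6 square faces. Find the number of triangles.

Let x be the number of triangles; then F = 6 + x.
Edge–face incidences: 2E = 4·6 + 3·x = 24 + 3x.
Every vertex has degree 4, so 4V = 2E.
Euler: V − E + F = 2 ⇒ (2E)/4 − E + (6 + x) = 2.
Multiply by 8: 2·(2E) − 4·(2E) + 8·(6 + x) = 16, i.e. 48 + 8x − 2·(24 + 3x) = 16.
Collecting terms: 2x = 16, so x = 8.
Then 2E = 24 + 3·8 = 48, so E = 24, V = 2E/4 = 12, F = 6 + 8 = 14.

8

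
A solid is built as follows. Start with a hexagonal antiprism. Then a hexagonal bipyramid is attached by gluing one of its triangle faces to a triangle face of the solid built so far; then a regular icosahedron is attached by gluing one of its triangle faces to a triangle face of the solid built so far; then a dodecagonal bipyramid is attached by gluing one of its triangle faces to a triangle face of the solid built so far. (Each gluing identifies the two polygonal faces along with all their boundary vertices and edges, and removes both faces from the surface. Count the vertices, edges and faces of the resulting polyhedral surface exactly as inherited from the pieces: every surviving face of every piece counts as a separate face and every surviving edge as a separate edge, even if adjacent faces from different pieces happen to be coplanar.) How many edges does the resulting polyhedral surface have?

A hexagonal antiprism: V=12, E=24, F=14.
Attach a hexagonal bipyramid (V=8, E=18, F=12) along a 3-gon: merge 3 vertices and 3 edges, delete both glued faces → V=17, E=39, F=24.
Attach a regular icosahedron (V=12, E=30, F=20) along a 3-gon: merge 3 vertices and 3 edges, delete both glued faces → V=26, E=66, F=42.
Attach a dodecagonal bipyramid (V=14, E=36, F=24) along a 3-gon: merge 3 vertices and 3 edges, delete both glued faces → V=37, E=99, F=64.
Check: V − E + F = 37 − 99 + 64 = 2.

99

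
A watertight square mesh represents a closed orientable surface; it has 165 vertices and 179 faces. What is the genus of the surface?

Every face is a square, so 2E = 4·179 = 716, giving E = 358.
χ = V − E + F = 165 − 358 + 179 = -14.
For a closed orientable surface χ = 2 − 2g, so g = (2 − (-14))/2 = 8.

8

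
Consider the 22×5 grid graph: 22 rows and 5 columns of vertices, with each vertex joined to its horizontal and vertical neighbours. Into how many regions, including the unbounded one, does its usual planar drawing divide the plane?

85

The grid has V = 22·5 = 110 vertices and E = 22·4 + 5·21 = 193 edges.
F = 2 − V + E = 2 − 110 + 193 = 85.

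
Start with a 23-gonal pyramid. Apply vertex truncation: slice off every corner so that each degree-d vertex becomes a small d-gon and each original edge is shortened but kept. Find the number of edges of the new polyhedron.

The base solid has V = 24, E = 46, F = 24.
Truncation replaces each original edge-end by a new vertex, so V′ = 2E = 92.
Each original edge survives, and each old vertex of degree d contributes d new edges; summing degrees gives Σd = 2E, so E′ = E + 2E = 3E = 138.
Each original face survives and each original vertex becomes one new face: F′ = F + V = 48.

138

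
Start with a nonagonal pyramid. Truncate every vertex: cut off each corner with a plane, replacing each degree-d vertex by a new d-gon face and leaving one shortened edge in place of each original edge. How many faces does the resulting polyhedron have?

The base solid has V = 10, E = 18, F = 10.
Truncation replaces each original edge-end by a new vertex, so V′ = 2E = 36.
Each original edge survives, and each old vertex of degree d contributes d new edges; summing degrees gives Σd = 2E, so E′ = E + 2E = 3E = 54.
Each original face survives and each original vertex becomes one new face: F′ = F + V = 20.

20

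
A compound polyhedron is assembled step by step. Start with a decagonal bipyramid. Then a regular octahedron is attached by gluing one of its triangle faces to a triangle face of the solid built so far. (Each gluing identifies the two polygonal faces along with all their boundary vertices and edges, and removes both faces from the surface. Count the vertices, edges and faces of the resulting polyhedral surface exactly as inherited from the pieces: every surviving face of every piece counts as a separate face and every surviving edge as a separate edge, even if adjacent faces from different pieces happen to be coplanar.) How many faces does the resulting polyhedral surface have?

A decagonal bipyramid: V=12, E=30, F=20.
Attach a regular octahedron (V=6, E=12, F=8) along a 3-gon: merge 3 vertices and 3 edges, delete both glued faces → V=15, E=39, F=26.
Check: V − E + F = 15 − 39 + 26 = 2.

26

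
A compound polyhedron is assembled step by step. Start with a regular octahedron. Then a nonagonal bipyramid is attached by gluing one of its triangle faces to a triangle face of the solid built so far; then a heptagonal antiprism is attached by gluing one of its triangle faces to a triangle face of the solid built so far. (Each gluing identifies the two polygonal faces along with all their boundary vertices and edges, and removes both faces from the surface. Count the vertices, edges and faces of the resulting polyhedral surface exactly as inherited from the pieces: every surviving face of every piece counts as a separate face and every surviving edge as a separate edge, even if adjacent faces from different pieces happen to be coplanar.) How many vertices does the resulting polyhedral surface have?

25

A regular octahedron: V=6, E=12, F=8.
Attach a nonagonal bipyramid (V=11, E=27, F=18) along a 3-gon: merge 3 vertices and 3 edges, delete both glued faces → V=14, E=36, F=24.
Attach a heptagonal antiprism (V=14, E=28, F=16) along a 3-gon: merge 3 vertices and 3 edges, delete both glued faces → V=25, E=61, F=38.
Check: V − E + F = 25 − 61 + 38 = 2.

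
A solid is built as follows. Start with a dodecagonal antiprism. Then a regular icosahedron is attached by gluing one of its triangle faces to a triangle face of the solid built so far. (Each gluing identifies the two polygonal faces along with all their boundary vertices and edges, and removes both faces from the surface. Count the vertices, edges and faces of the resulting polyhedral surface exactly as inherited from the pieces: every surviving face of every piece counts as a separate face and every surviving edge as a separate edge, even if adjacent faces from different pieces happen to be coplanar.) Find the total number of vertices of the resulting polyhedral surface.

A dodecagonal antiprism: V=24, E=48, F=26.
Attach a regular icosahedron (V=12, E=30, F=20) along a 3-gon: merge 3 vertices and 3 edges, delete both glued faces → V=33, E=75, F=44.
Check: V − E + F = 33 − 75 + 44 = 2.

33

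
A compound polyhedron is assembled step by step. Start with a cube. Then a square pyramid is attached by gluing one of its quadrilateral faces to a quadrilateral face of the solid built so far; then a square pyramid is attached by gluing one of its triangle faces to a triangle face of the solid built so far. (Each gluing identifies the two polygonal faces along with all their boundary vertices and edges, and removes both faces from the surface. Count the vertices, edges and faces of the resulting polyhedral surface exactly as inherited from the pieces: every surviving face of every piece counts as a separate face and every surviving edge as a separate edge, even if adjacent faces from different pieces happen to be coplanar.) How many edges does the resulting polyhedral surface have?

A cube: V=8, E=12, F=6.
Attach a square pyramid (V=5, E=8, F=5) along a 4-gon: merge 4 vertices and 4 edges, delete both glued faces → V=9, E=16, F=9.
Attach a square pyramid (V=5, E=8, F=5) along a 3-gon: merge 3 vertices and 3 edges, delete both glued faces → V=11, E=21, F=12.
Check: V − E + F = 11 − 21 + 12 = 2.

21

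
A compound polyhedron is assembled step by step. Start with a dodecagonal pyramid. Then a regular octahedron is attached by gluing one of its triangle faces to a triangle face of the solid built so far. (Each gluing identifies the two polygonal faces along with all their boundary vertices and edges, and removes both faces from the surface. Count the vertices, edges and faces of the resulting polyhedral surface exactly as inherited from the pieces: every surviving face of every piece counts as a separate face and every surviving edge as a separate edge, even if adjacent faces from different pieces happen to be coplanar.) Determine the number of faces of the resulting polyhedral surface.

A dodecagonal pyramid: V=13, E=24, F=13.
Attach a regular octahedron (V=6, E=12, F=8) along a 3-gon: merge 3 vertices and 3 edges, delete both glued faces → V=16, E=33, F=19.
Check: V − E + F = 16 − 33 + 19 = 2.

19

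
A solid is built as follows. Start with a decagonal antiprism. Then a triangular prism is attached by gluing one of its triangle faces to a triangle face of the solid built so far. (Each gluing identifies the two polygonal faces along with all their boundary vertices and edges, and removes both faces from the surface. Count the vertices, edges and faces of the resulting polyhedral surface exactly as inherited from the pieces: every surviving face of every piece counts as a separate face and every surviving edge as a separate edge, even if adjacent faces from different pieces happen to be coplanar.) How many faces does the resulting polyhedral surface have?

A decagonal antiprism: V=20, E=40, F=22.
Attach a triangular prism (V=6, E=9, F=5) along a 3-gon: merge 3 vertices and 3 edges, delete both glued faces → V=23, E=46, F=25.
Check: V − E + F = 23 − 46 + 25 = 2.

25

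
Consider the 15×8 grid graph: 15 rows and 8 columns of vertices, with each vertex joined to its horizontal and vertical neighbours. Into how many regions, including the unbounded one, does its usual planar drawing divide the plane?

The grid has V = 15·8 = 120 vertices and E = 15·7 + 8·14 = 217 edges.
F = 2 − V + E = 2 − 120 + 217 = 99.

99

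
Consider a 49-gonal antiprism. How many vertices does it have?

98

An antiprism on an n-gon has two n-gon caps and 2n triangles: V = 2·49 = 98, E = 4·49 = 196, F = 2·49 + 2 = 100.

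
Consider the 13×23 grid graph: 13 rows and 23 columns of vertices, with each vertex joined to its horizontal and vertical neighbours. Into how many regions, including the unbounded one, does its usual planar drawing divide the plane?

The grid has V = 13·23 = 299 vertices and E = 13·22 + 23·12 = 562 edges.
F = 2 − V + E = 2 − 299 + 562 = 265.

265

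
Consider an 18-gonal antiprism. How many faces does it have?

An antiprism on an n-gon has two n-gon caps and 2n triangles: V = 2·18 = 36, E = 4·18 = 72, F = 2·18 + 2 = 38.

38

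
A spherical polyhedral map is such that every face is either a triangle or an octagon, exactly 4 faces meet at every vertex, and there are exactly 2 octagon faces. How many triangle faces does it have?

16

Let x be the number of triangles; then F = 2 + x.
Edge–face incidences: 2E = 8·2 + 3·x = 16 + 3x.
Every vertex has degree 4, so 4V = 2E.
Euler: V − E + F = 2 ⇒ (2E)/4 − E + (2 + x) = 2.
Multiply by 8: 2·(2E) − 4·(2E) + 8·(2 + x) = 16, i.e. 16 + 8x − 2·(16 + 3x) = 16.
Collecting terms: 2x − 16 = 16, so 2x = 32, so x = 16.
Then 2E = 16 + 3·16 = 64, so E = 32, V = 2E/4 = 16, F = 2 + 16 = 18.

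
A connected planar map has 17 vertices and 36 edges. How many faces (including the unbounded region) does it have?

21

Euler's formula for a connected plane graph: V − E + F = 2, so F = 2 − 17 + 36 = 21.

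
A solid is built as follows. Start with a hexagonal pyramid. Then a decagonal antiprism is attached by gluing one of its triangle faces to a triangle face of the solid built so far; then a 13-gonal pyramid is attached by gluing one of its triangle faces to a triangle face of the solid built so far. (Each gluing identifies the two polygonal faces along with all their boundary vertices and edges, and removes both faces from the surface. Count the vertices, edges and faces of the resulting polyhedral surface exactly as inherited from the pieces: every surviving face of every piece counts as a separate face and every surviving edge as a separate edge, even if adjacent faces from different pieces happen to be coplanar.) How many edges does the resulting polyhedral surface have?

72

A hexagonal pyramid: V=7, E=12, F=7.
Attach a decagonal antiprism (V=20, E=40, F=22) along a 3-gon: merge 3 vertices and 3 edges, delete both glued faces → V=24, E=49, F=27.
Attach a 13-gonal pyramid (V=14, E=26, F=14) along a 3-gon: merge 3 vertices and 3 edges, delete both glued faces → V=35, E=72, F=39.
Check: V − E + F = 35 − 72 + 39 = 2.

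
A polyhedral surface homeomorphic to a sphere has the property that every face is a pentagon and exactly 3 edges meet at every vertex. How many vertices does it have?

20

Each face has 5 edges and each edge borders two faces, so 2E = 5F.
Each vertex has degree 3, so 3V = 2E and hence V = 5F/3.
Euler: V − E + F = 2 ⇒ (5F/3) − (5F/2) + F = 2.
Multiply by 6: (10 − 15 + 6)F = 12, i.e. 1F = 12.
So F = 12, E = 5·12/2 = 30, V = 5·12/3 = 20.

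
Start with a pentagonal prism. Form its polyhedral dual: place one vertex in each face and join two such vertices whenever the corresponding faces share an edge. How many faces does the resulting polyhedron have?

The base solid has V = 10, E = 15, F = 7.
The dual swaps V and F and preserves E: V′ = F = 7, E′ = E = 15, F′ = V = 10.

10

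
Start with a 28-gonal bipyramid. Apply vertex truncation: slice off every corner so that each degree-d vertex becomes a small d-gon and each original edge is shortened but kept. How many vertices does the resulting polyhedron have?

168

The base solid has V = 30, E = 84, F = 56.
Truncation replaces each original edge-end by a new vertex, so V′ = 2E = 168.
Each original edge survives, and each old vertex of degree d contributes d new edges; summing degrees gives Σd = 2E, so E′ = E + 2E = 3E = 252.
Each original face survives and each original vertex becomes one new face: F′ = F + V = 86.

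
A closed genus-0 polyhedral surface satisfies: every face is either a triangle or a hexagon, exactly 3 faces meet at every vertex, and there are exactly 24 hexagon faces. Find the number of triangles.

4

Let x be the number of triangles; then F = 24 + x.
Edge–face incidences: 2E = 6·24 + 3·x = 144 + 3x.
Every vertex has degree 3, so 3V = 2E.
Euler: V − E + F = 2 ⇒ (2E)/3 − E + (24 + x) = 2.
Multiply by 6: 2·(2E) − 3·(2E) + 6·(24 + x) = 12, i.e. 144 + 6x − (144 + 3x) = 12.
Collecting terms: 3x = 12, so x = 4.
Then 2E = 144 + 3·4 = 156, so E = 78, V = 2E/3 = 52, F = 24 + 4 = 28.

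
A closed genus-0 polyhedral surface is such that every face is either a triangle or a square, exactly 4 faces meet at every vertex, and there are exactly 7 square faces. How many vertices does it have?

Let x be the number of triangles; then F = 7 + x.
Edge–face incidences: 2E = 4·7 + 3·x = 28 + 3x.
Every vertex has degree 4, so 4V = 2E.
Euler: V − E + F = 2 ⇒ (2E)/4 − E + (7 + x) = 2.
Multiply by 8: 2·(2E) − 4·(2E) + 8·(7 + x) = 16, i.e. 56 + 8x − 2·(28 + 3x) = 16.
Collecting terms: 2x = 16, so x = 8.
Then 2E = 28 + 3·8 = 52, so E = 26, V = 2E/4 = 13, F = 7 + 8 = 15.

13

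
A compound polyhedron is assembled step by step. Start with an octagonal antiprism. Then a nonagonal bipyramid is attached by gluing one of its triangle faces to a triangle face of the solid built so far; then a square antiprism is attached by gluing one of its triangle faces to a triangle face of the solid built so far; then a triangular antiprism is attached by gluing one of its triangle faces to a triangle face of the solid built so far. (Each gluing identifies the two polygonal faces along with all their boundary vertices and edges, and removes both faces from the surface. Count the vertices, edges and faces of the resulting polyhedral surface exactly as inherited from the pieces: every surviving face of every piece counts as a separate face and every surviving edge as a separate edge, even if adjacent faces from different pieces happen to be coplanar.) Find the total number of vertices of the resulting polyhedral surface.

An octagonal antiprism: V=16, E=32, F=18.
Attach a nonagonal bipyramid (V=11, E=27, F=18) along a 3-gon: merge 3 vertices and 3 edges, delete both glued faces → V=24, E=56, F=34.
Attach a square antiprism (V=8, E=16, F=10) along a 3-gon: merge 3 vertices and 3 edges, delete both glued faces → V=29, E=69, F=42.
Attach a triangular antiprism (V=6, E=12, F=8) along a 3-gon: merge 3 vertices and 3 edges, delete both glued faces → V=32, E=78, F=48.
Check: V − E + F = 32 − 78 + 48 = 2.

32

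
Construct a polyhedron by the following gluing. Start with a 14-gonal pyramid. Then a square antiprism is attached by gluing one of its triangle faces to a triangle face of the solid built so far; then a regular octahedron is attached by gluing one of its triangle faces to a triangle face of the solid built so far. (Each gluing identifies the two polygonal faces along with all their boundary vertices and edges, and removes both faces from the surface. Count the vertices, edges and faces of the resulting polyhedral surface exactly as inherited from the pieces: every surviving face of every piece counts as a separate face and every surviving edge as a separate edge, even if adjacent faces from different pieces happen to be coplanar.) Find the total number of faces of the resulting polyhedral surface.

29

A 14-gonal pyramid: V=15, E=28, F=15.
Attach a square antiprism (V=8, E=16, F=10) along a 3-gon: merge 3 vertices and 3 edges, delete both glued faces → V=20, E=41, F=23.
Attach a regular octahedron (V=6, E=12, F=8) along a 3-gon: merge 3 vertices and 3 edges, delete both glued faces → V=23, E=50, F=29.
Check: V − E + F = 23 − 50 + 29 = 2.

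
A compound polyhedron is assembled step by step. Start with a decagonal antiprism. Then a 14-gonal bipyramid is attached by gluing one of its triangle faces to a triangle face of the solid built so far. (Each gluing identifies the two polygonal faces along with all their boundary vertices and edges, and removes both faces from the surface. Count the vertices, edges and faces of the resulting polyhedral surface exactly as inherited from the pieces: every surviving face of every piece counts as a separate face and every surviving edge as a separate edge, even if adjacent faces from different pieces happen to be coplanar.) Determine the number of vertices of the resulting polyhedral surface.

33

A decagonal antiprism: V=20, E=40, F=22.
Attach a 14-gonal bipyramid (V=16, E=42, F=28) along a 3-gon: merge 3 vertices and 3 edges, delete both glued faces → V=33, E=79, F=48.
Check: V − E + F = 33 − 79 + 48 = 2.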